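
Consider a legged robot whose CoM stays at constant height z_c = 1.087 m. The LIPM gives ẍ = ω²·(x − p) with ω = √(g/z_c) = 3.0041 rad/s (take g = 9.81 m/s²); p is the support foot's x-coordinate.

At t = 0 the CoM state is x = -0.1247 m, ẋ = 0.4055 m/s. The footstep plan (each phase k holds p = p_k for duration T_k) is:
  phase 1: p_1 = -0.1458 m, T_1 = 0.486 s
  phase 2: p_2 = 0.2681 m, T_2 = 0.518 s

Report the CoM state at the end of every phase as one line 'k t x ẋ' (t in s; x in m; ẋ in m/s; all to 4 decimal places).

1 0.4860 0.1770 1.0492
2 1.0040 0.8336 1.9778

phase 1: p=-0.1458, T=0.486, ωT=1.459993, cosh=2.269083, sinh=2.036845; start (x,ẋ)=(-0.124700, 0.405500) → end (x,ẋ)=(0.177015, 1.049222)
phase 2: p=0.2681, T=0.518, ωT=1.556124, cosh=2.475681, sinh=2.264729; start (x,ẋ)=(0.177015, 1.049222) → end (x,ẋ)=(0.833590, 1.977847)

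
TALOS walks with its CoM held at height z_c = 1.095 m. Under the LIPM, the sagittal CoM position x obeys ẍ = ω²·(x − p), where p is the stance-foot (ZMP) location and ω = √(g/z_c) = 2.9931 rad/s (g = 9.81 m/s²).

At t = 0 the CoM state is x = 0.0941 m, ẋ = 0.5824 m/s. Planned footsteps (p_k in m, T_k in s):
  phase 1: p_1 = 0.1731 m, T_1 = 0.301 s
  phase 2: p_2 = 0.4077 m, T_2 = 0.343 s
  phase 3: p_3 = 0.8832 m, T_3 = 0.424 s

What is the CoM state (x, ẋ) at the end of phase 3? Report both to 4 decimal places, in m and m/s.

phase 1: p=0.1731, T=0.301, ωT=0.900923, cosh=1.434035, sinh=1.027840; start (x,ẋ)=(0.094100, 0.582400) → end (x,ẋ)=(0.259809, 0.592144)
phase 2: p=0.4077, T=0.343, ωT=1.026633, cosh=1.574931, sinh=1.216720; start (x,ẋ)=(0.259809, 0.592144) → end (x,ẋ)=(0.415494, 0.394003)
phase 3: p=0.8832, T=0.424, ωT=1.269074, cosh=1.919325, sinh=1.638233; start (x,ẋ)=(0.415494, 0.394003) → end (x,ẋ)=(0.201172, -1.537130)

x = 0.2012, ẋ = -1.5371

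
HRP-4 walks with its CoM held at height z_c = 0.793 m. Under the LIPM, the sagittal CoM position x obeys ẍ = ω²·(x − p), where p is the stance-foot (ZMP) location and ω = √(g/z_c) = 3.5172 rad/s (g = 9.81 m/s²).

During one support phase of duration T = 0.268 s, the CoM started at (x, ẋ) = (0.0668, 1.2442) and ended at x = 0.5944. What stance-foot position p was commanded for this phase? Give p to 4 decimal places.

p = -0.2313

ωT = 3.5172·0.268 = 0.942610; cosh(ωT) = 1.478140, sinh(ωT) = 1.088530
x(T) = p + (x₀−p)·cosh(ωT) + (ẋ₀/ω)·sinh(ωT) ⇒ p·(1 − cosh) = x(T) − x₀·cosh − (ẋ₀/ω)·sinh
numerator   = 0.5944 − (0.0668)·1.478140 − (1.2442/3.5172)·1.088530 = 0.110596
denominator = 1 − 1.478140 = -0.478140
p = 0.110596 / -0.478140 = -0.2313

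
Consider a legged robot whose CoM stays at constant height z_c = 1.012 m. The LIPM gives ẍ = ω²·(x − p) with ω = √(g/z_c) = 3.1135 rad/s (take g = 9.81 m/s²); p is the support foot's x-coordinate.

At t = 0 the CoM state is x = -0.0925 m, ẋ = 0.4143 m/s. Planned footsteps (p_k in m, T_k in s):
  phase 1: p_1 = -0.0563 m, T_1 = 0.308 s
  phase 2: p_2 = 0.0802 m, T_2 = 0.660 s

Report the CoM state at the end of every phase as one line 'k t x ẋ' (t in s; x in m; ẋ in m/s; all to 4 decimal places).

1 0.3080 0.0376 0.4944
2 0.9680 0.5209 1.4525

phase 1: p=-0.0563, T=0.308, ωT=0.958958, cosh=1.496134, sinh=1.112842; start (x,ẋ)=(-0.092500, 0.414300) → end (x,ẋ)=(0.037621, 0.494421)
phase 2: p=0.0802, T=0.660, ωT=2.054910, cosh=3.967120, sinh=3.839015; start (x,ẋ)=(0.037621, 0.494421) → end (x,ẋ)=(0.520917, 1.452492)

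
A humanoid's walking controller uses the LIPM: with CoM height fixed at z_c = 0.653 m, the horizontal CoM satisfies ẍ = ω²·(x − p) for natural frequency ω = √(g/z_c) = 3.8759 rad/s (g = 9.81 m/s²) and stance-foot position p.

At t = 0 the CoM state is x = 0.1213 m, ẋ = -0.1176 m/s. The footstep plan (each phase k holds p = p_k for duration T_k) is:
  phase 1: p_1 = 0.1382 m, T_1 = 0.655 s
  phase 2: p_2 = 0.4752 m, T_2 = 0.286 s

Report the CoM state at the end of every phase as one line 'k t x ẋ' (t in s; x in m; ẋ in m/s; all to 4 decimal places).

1 0.6550 -0.1604 -1.1614
2 0.9410 -0.9970 -5.2765

phase 1: p=0.1382, T=0.655, ωT=2.538715, cosh=6.371175, sinh=6.292207; start (x,ẋ)=(0.121300, -0.117600) → end (x,ẋ)=(-0.160387, -1.161407)
phase 2: p=0.4752, T=0.286, ωT=1.108507, cosh=1.679942, sinh=1.349891; start (x,ẋ)=(-0.160387, -1.161407) → end (x,ẋ)=(-0.997041, -5.276513)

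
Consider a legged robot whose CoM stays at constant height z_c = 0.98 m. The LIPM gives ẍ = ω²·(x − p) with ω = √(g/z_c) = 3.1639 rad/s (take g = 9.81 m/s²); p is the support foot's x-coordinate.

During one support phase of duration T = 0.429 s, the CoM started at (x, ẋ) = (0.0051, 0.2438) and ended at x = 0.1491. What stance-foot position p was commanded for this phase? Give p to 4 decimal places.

p = 0.0012

ωT = 3.1639·0.429 = 1.357313; cosh(ωT) = 2.071545, sinh(ωT) = 1.814194
x(T) = p + (x₀−p)·cosh(ωT) + (ẋ₀/ω)·sinh(ωT) ⇒ p·(1 − cosh) = x(T) − x₀·cosh − (ẋ₀/ω)·sinh
numerator   = 0.1491 − (0.0051)·2.071545 − (0.2438/3.1639)·1.814194 = -0.001261
denominator = 1 − 2.071545 = -1.071545
p = -0.001261 / -1.071545 = 0.0012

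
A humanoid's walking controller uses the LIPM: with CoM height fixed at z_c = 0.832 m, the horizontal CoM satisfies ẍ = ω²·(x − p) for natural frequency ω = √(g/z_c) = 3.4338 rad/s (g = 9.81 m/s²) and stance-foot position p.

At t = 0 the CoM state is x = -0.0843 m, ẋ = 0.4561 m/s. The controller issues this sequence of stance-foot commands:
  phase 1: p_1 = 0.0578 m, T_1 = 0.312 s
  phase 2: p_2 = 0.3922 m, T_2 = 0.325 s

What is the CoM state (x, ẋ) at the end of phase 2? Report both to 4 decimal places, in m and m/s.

phase 1: p=0.0578, T=0.312, ωT=1.071346, cosh=1.630926, sinh=1.288379; start (x,ẋ)=(-0.084300, 0.456100) → end (x,ẋ)=(-0.002824, 0.115210)
phase 2: p=0.3922, T=0.325, ωT=1.115985, cosh=1.690083, sinh=1.362491; start (x,ẋ)=(-0.002824, 0.115210) → end (x,ẋ)=(-0.229709, -1.653411)

x = -0.2297, ẋ = -1.6534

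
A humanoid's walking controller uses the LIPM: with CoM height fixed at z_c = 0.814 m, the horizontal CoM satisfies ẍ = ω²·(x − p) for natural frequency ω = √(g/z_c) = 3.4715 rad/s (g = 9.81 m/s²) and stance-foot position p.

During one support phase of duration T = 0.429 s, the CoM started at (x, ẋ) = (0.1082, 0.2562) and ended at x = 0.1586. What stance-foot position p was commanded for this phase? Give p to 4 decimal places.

ωT = 3.4715·0.429 = 1.489273; cosh(ωT) = 2.329705, sinh(ωT) = 2.104168
x(T) = p + (x₀−p)·cosh(ωT) + (ẋ₀/ω)·sinh(ωT) ⇒ p·(1 − cosh) = x(T) − x₀·cosh − (ẋ₀/ω)·sinh
numerator   = 0.1586 − (0.1082)·2.329705 − (0.2562/3.4715)·2.104168 = -0.248764
denominator = 1 − 2.329705 = -1.329705
p = -0.248764 / -1.329705 = 0.1871

p = 0.1871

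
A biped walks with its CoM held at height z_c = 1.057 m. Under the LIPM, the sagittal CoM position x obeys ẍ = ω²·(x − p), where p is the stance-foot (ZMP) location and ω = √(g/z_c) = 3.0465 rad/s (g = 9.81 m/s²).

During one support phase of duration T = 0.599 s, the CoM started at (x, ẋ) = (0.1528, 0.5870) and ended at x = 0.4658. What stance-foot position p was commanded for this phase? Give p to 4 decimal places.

p = 0.2761

ωT = 3.0465·0.599 = 1.824853; cosh(ωT) = 3.181564, sinh(ωT) = 3.020323
x(T) = p + (x₀−p)·cosh(ωT) + (ẋ₀/ω)·sinh(ωT) ⇒ p·(1 − cosh) = x(T) − x₀·cosh − (ẋ₀/ω)·sinh
numerator   = 0.4658 − (0.1528)·3.181564 − (0.5870/3.0465)·3.020323 = -0.602299
denominator = 1 − 3.181564 = -2.181564
p = -0.602299 / -2.181564 = 0.2761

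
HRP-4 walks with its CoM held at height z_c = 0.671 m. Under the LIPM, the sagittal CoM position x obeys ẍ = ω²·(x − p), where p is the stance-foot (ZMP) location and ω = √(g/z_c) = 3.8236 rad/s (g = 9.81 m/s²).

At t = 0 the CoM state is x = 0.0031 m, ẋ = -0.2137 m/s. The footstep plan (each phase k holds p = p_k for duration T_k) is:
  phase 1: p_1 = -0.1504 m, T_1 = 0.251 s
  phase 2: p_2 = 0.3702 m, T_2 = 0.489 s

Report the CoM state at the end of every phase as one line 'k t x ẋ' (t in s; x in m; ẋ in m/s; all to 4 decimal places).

phase 1: p=-0.1504, T=0.251, ωT=0.959724, cosh=1.496987, sinh=1.113988; start (x,ẋ)=(0.003100, -0.213700) → end (x,ẋ)=(0.017127, 0.333919)
phase 2: p=0.3702, T=0.489, ωT=1.869740, cosh=3.320388, sinh=3.166224; start (x,ẋ)=(0.017127, 0.333919) → end (x,ẋ)=(-0.525630, -3.165695)

1 0.2510 0.0171 0.3339
2 0.7400 -0.5256 -3.1657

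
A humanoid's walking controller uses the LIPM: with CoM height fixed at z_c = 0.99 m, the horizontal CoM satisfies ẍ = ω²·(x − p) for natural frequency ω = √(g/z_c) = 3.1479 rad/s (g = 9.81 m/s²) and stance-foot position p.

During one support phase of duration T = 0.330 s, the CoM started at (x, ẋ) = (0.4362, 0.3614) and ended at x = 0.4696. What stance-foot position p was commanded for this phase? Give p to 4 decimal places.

ωT = 3.1479·0.330 = 1.038807; cosh(ωT) = 1.589860, sinh(ωT) = 1.235984
x(T) = p + (x₀−p)·cosh(ωT) + (ẋ₀/ω)·sinh(ωT) ⇒ p·(1 − cosh) = x(T) − x₀·cosh − (ẋ₀/ω)·sinh
numerator   = 0.4696 − (0.4362)·1.589860 − (0.3614/3.1479)·1.235984 = -0.365796
denominator = 1 − 1.589860 = -0.589860
p = -0.365796 / -0.589860 = 0.6201

p = 0.6201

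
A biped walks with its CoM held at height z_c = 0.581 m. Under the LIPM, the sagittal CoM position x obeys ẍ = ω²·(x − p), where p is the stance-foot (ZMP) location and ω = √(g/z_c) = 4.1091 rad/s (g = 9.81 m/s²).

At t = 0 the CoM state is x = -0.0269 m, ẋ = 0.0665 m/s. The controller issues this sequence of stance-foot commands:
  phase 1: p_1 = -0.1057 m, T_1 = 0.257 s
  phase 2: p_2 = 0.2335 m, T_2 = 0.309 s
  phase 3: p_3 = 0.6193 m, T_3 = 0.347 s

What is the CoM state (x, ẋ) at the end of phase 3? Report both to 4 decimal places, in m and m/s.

phase 1: p=-0.1057, T=0.257, ωT=1.056039, cosh=1.611395, sinh=1.263564; start (x,ẋ)=(-0.026900, 0.066500) → end (x,ẋ)=(0.041727, 0.516296)
phase 2: p=0.2335, T=0.309, ωT=1.269712, cosh=1.920370, sinh=1.639457; start (x,ẋ)=(0.041727, 0.516296) → end (x,ẋ)=(0.071218, -0.300436)
phase 3: p=0.6193, T=0.347, ωT=1.425858, cosh=2.200864, sinh=1.960562; start (x,ẋ)=(0.071218, -0.300436) → end (x,ẋ)=(-0.730301, -5.076648)

x = -0.7303, ẋ = -5.0766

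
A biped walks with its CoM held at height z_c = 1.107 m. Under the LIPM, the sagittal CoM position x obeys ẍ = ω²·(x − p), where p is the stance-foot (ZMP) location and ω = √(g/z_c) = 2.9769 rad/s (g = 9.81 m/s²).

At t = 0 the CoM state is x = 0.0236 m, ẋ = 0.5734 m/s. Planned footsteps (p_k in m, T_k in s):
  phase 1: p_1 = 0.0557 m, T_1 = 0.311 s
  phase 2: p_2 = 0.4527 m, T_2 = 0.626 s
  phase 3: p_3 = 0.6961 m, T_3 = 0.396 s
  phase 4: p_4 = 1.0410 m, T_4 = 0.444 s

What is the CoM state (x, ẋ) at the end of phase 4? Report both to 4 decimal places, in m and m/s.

phase 1: p=0.0557, T=0.311, ωT=0.925816, cosh=1.460067, sinh=1.063859; start (x,ẋ)=(0.023600, 0.573400) → end (x,ẋ)=(0.213749, 0.735542)
phase 2: p=0.4527, T=0.626, ωT=1.863539, cosh=3.300818, sinh=3.145695; start (x,ẋ)=(0.213749, 0.735542) → end (x,ẋ)=(0.441214, 0.190249)
phase 3: p=0.6961, T=0.396, ωT=1.178852, cosh=1.779137, sinh=1.471505; start (x,ẋ)=(0.441214, 0.190249) → end (x,ẋ)=(0.336664, -0.778057)
phase 4: p=1.0410, T=0.444, ωT=1.321744, cosh=2.008312, sinh=1.741642; start (x,ẋ)=(0.336664, -0.778057) → end (x,ẋ)=(-0.828731, -5.214350)

x = -0.8287, ẋ = -5.2144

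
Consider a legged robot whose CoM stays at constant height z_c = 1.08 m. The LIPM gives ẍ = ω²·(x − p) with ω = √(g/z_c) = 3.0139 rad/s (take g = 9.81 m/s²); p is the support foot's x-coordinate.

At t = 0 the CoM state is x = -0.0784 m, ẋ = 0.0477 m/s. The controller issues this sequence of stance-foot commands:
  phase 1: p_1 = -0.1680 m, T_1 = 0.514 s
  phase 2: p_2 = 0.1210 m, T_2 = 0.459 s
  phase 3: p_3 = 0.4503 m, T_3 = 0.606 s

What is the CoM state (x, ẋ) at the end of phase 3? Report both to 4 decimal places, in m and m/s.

x = 1.9633, ẋ = 4.7529

phase 1: p=-0.1680, T=0.514, ωT=1.549145, cosh=2.459936, sinh=2.247506; start (x,ẋ)=(-0.078400, 0.047700) → end (x,ẋ)=(0.087981, 0.724268)
phase 2: p=0.1210, T=0.459, ωT=1.383380, cosh=2.119545, sinh=1.868815; start (x,ẋ)=(0.087981, 0.724268) → end (x,ẋ)=(0.500108, 1.349140)
phase 3: p=0.4503, T=0.606, ωT=1.826423, cosh=3.186309, sinh=3.025321; start (x,ẋ)=(0.500108, 1.349140) → end (x,ẋ)=(1.963255, 4.752923)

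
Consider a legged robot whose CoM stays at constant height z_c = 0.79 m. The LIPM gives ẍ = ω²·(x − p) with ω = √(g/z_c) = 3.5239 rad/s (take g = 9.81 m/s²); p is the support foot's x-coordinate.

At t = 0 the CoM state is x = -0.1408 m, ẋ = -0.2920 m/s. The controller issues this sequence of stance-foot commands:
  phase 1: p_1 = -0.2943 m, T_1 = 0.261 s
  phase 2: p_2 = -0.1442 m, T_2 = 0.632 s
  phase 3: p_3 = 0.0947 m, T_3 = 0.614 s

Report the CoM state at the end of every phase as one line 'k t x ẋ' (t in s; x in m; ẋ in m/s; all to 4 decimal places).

phase 1: p=-0.2943, T=0.261, ωT=0.919738, cosh=1.453628, sinh=1.055005; start (x,ẋ)=(-0.140800, -0.292000) → end (x,ẋ)=(-0.158589, 0.146212)
phase 2: p=-0.1442, T=0.632, ωT=2.227105, cosh=4.690410, sinh=4.582570; start (x,ẋ)=(-0.158589, 0.146212) → end (x,ẋ)=(-0.021550, 0.453440)
phase 3: p=0.0947, T=0.614, ωT=2.163675, cosh=4.408981, sinh=4.294079; start (x,ẋ)=(-0.021550, 0.453440) → end (x,ẋ)=(0.134697, 0.240117)

1 0.2610 -0.1586 0.1462
2 0.8930 -0.0216 0.4534
3 1.5070 0.1347 0.2401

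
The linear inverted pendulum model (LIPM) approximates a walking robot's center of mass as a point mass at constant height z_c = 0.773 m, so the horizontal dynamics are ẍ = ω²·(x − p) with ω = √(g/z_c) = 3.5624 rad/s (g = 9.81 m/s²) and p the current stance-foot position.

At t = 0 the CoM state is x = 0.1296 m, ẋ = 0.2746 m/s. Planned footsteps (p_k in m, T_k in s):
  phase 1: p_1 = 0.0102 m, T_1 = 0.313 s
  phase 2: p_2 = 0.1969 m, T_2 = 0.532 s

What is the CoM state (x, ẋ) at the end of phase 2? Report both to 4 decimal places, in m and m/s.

phase 1: p=0.0102, T=0.313, ωT=1.115031, cosh=1.688784, sinh=1.360879; start (x,ẋ)=(0.129600, 0.274600) → end (x,ẋ)=(0.316741, 1.042591)
phase 2: p=0.1969, T=0.532, ωT=1.895197, cosh=3.402073, sinh=3.251784; start (x,ẋ)=(0.316741, 1.042591) → end (x,ẋ)=(1.556293, 4.935231)

x = 1.5563, ẋ = 4.9352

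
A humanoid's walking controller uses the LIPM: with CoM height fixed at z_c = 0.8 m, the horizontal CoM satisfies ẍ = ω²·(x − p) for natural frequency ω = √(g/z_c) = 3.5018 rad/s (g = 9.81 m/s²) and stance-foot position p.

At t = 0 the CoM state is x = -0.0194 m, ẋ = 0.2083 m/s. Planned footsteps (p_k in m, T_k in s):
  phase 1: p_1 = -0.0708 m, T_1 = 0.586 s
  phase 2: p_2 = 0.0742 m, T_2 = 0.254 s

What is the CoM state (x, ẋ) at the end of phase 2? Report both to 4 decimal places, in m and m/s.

x = 0.9181, ẋ = 3.1652

phase 1: p=-0.0708, T=0.586, ωT=2.052055, cosh=3.956175, sinh=3.827704; start (x,ẋ)=(-0.019400, 0.208300) → end (x,ẋ)=(0.360233, 1.513029)
phase 2: p=0.0742, T=0.254, ωT=0.889457, cosh=1.422343, sinh=1.011465; start (x,ẋ)=(0.360233, 1.513029) → end (x,ẋ)=(0.918063, 3.165163)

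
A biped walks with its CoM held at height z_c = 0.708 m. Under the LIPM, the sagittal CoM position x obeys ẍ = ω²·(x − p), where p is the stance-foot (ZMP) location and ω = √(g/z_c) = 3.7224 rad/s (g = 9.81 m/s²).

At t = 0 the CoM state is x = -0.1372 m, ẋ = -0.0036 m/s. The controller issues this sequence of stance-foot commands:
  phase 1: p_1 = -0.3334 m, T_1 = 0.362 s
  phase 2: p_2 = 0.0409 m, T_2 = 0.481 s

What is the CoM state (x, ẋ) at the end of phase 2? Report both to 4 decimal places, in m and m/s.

x = 1.1433, ẋ = 4.3041

phase 1: p=-0.3334, T=0.362, ωT=1.347509, cosh=2.053857, sinh=1.793970; start (x,ẋ)=(-0.137200, -0.003600) → end (x,ẋ)=(0.067832, 1.302805)
phase 2: p=0.0409, T=0.481, ωT=1.790474, cosh=3.079588, sinh=2.912707; start (x,ẋ)=(0.067832, 1.302805) → end (x,ẋ)=(1.143259, 4.304105)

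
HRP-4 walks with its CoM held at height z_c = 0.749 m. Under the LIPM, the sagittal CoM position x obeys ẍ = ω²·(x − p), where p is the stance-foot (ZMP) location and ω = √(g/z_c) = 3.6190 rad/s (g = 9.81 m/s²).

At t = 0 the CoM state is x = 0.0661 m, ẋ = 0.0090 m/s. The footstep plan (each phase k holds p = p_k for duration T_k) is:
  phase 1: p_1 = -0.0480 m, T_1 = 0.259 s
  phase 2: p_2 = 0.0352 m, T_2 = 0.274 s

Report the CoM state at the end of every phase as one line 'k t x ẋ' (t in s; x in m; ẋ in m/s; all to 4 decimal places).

1 0.2590 0.1227 0.4595
2 0.5330 0.3169 1.0726

phase 1: p=-0.0480, T=0.259, ωT=0.937321, cosh=1.472404, sinh=1.080728; start (x,ẋ)=(0.066100, 0.009000) → end (x,ẋ)=(0.122689, 0.459515)
phase 2: p=0.0352, T=0.274, ωT=0.991606, cosh=1.533270, sinh=1.162290; start (x,ẋ)=(0.122689, 0.459515) → end (x,ẋ)=(0.316923, 1.072567)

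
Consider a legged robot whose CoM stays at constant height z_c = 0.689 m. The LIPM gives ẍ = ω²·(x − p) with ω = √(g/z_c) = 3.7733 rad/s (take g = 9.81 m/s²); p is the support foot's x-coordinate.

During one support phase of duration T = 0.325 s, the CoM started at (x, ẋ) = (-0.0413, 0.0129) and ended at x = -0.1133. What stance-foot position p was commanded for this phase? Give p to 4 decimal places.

ωT = 3.7733·0.325 = 1.226322; cosh(ωT) = 1.851020, sinh(ωT) = 1.557651
x(T) = p + (x₀−p)·cosh(ωT) + (ẋ₀/ω)·sinh(ωT) ⇒ p·(1 − cosh) = x(T) − x₀·cosh − (ẋ₀/ω)·sinh
numerator   = -0.1133 − (-0.0413)·1.851020 − (0.0129/3.7733)·1.557651 = -0.042178
denominator = 1 − 1.851020 = -0.851020
p = -0.042178 / -0.851020 = 0.0496

p = 0.0496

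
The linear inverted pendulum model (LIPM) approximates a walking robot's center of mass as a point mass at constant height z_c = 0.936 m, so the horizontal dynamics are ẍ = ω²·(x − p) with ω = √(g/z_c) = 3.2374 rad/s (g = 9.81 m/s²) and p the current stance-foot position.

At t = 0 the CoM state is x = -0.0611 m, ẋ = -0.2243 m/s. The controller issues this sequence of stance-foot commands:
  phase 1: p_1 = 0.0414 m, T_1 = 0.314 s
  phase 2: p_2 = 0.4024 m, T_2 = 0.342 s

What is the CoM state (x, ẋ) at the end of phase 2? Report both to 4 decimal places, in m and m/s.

x = -0.9237, ẋ = -3.8939

phase 1: p=0.0414, T=0.314, ωT=1.016544, cosh=1.562735, sinh=1.200891; start (x,ẋ)=(-0.061100, -0.224300) → end (x,ẋ)=(-0.201983, -0.749017)
phase 2: p=0.4024, T=0.342, ωT=1.107191, cosh=1.678166, sinh=1.347680; start (x,ẋ)=(-0.201983, -0.749017) → end (x,ẋ)=(-0.923659, -3.893886)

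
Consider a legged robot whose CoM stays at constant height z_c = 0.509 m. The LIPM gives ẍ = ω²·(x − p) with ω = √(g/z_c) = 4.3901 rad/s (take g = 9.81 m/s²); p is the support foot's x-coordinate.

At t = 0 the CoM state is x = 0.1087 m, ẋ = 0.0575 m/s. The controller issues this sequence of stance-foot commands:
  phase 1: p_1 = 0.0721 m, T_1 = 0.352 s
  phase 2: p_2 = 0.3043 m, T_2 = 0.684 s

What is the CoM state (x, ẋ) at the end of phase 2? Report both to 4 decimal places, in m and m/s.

x = 0.3073, ẋ = 0.0625

phase 1: p=0.0721, T=0.352, ωT=1.545315, cosh=2.451347, sinh=2.238102; start (x,ẋ)=(0.108700, 0.057500) → end (x,ẋ)=(0.191133, 0.500566)
phase 2: p=0.3043, T=0.684, ωT=3.002828, cosh=10.096037, sinh=10.046390; start (x,ẋ)=(0.191133, 0.500566) → end (x,ẋ)=(0.307268, 0.062544)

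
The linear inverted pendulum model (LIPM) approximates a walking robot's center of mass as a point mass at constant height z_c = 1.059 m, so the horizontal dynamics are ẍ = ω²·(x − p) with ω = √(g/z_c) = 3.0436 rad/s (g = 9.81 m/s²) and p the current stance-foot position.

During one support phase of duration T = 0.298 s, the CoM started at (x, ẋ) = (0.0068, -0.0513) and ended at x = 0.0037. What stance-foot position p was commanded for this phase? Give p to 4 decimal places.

ωT = 3.0436·0.298 = 0.906993; cosh(ωT) = 1.440300, sinh(ωT) = 1.036563
x(T) = p + (x₀−p)·cosh(ωT) + (ẋ₀/ω)·sinh(ωT) ⇒ p·(1 − cosh) = x(T) − x₀·cosh − (ẋ₀/ω)·sinh
numerator   = 0.0037 − (0.0068)·1.440300 − (-0.0513/3.0436)·1.036563 = 0.011377
denominator = 1 − 1.440300 = -0.440300
p = 0.011377 / -0.440300 = -0.0258

p = -0.0258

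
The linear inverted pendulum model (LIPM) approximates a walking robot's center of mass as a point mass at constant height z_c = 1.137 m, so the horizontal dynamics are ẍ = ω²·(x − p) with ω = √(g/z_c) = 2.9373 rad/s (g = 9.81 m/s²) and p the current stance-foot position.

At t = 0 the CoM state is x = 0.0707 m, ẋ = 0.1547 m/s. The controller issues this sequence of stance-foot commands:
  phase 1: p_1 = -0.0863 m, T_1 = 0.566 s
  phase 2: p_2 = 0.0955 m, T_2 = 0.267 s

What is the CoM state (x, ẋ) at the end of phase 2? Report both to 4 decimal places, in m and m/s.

phase 1: p=-0.0863, T=0.566, ωT=1.662512, cosh=2.731100, sinh=2.541438; start (x,ẋ)=(0.070700, 0.154700) → end (x,ẋ)=(0.476334, 1.594501)
phase 2: p=0.0955, T=0.267, ωT=0.784259, cosh=1.323620, sinh=0.867163; start (x,ẋ)=(0.476334, 1.594501) → end (x,ẋ)=(1.070315, 3.080542)

x = 1.0703, ẋ = 3.0805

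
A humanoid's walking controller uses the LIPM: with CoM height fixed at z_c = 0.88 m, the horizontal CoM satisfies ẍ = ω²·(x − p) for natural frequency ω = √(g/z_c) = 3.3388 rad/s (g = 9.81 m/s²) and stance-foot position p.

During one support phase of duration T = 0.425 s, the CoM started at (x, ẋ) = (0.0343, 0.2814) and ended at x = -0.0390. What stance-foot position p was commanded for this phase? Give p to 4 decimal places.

ωT = 3.3388·0.425 = 1.418990; cosh(ωT) = 2.187451, sinh(ωT) = 1.945493
x(T) = p + (x₀−p)·cosh(ωT) + (ẋ₀/ω)·sinh(ωT) ⇒ p·(1 − cosh) = x(T) − x₀·cosh − (ẋ₀/ω)·sinh
numerator   = -0.0390 − (0.0343)·2.187451 − (0.2814/3.3388)·1.945493 = -0.277999
denominator = 1 − 2.187451 = -1.187451
p = -0.277999 / -1.187451 = 0.2341

p = 0.2341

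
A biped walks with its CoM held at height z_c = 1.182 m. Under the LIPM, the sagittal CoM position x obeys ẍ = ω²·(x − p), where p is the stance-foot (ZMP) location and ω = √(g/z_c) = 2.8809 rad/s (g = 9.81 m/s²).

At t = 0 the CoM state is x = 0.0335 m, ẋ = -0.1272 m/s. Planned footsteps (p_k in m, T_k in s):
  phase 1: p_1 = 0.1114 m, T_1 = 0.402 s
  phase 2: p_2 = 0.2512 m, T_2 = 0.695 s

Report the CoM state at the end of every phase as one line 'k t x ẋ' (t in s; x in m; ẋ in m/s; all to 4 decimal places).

1 0.4020 -0.0882 -0.5445
2 1.0970 -1.7155 -5.6074

phase 1: p=0.1114, T=0.402, ωT=1.158122, cosh=1.749012, sinh=1.434936; start (x,ẋ)=(0.033500, -0.127200) → end (x,ẋ)=(-0.088205, -0.544506)
phase 2: p=0.2512, T=0.695, ωT=2.002225, cosh=3.770277, sinh=3.635242; start (x,ẋ)=(-0.088205, -0.544506) → end (x,ẋ)=(-1.715529, -5.607442)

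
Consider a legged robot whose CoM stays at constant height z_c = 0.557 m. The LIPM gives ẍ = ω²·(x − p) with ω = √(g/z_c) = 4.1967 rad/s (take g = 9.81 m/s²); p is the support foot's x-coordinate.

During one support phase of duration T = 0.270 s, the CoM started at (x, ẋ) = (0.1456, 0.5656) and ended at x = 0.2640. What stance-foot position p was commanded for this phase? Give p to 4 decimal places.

p = 0.2425

ωT = 4.1967·0.270 = 1.133109; cosh(ωT) = 1.713663, sinh(ωT) = 1.391633
x(T) = p + (x₀−p)·cosh(ωT) + (ẋ₀/ω)·sinh(ωT) ⇒ p·(1 − cosh) = x(T) − x₀·cosh − (ẋ₀/ω)·sinh
numerator   = 0.2640 − (0.1456)·1.713663 − (0.5656/4.1967)·1.391633 = -0.173063
denominator = 1 − 1.713663 = -0.713663
p = -0.173063 / -0.713663 = 0.2425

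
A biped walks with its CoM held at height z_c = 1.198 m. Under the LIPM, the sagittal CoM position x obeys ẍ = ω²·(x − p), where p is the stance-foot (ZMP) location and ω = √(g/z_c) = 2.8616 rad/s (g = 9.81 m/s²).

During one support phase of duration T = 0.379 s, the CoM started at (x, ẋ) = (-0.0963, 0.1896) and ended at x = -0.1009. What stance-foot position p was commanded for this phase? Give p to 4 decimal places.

p = 0.0447

ωT = 2.8616·0.379 = 1.084546; cosh(ωT) = 1.648076, sinh(ωT) = 1.310021
x(T) = p + (x₀−p)·cosh(ωT) + (ẋ₀/ω)·sinh(ωT) ⇒ p·(1 − cosh) = x(T) − x₀·cosh − (ẋ₀/ω)·sinh
numerator   = -0.1009 − (-0.0963)·1.648076 − (0.1896/2.8616)·1.310021 = -0.028988
denominator = 1 − 1.648076 = -0.648076
p = -0.028988 / -0.648076 = 0.0447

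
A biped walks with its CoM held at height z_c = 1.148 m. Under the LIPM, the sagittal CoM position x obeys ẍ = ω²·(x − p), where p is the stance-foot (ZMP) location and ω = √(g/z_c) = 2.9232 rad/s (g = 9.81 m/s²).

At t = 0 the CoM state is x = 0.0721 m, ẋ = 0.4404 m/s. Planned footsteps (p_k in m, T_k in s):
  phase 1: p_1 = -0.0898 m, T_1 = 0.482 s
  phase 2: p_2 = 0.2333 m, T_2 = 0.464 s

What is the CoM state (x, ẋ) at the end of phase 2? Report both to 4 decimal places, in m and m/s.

x = 2.0473, ẋ = 5.5439

phase 1: p=-0.0898, T=0.482, ωT=1.408982, cosh=2.168091, sinh=1.923699; start (x,ẋ)=(0.072100, 0.440400) → end (x,ẋ)=(0.551032, 1.865249)
phase 2: p=0.2333, T=0.464, ωT=1.356365, cosh=2.069826, sinh=1.812230; start (x,ẋ)=(0.551032, 1.865249) → end (x,ẋ)=(2.047306, 5.543929)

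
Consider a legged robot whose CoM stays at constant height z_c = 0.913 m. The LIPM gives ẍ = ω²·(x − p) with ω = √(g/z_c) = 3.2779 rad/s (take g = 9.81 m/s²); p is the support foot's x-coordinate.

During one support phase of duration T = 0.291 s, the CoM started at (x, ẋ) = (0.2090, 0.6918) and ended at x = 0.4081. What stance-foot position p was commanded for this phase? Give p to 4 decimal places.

p = 0.2786

ωT = 3.2779·0.291 = 0.953869; cosh(ωT) = 1.490490, sinh(ωT) = 1.105243
x(T) = p + (x₀−p)·cosh(ωT) + (ẋ₀/ω)·sinh(ωT) ⇒ p·(1 − cosh) = x(T) − x₀·cosh − (ẋ₀/ω)·sinh
numerator   = 0.4081 − (0.2090)·1.490490 − (0.6918/3.2779)·1.105243 = -0.136674
denominator = 1 − 1.490490 = -0.490490
p = -0.136674 / -0.490490 = 0.2786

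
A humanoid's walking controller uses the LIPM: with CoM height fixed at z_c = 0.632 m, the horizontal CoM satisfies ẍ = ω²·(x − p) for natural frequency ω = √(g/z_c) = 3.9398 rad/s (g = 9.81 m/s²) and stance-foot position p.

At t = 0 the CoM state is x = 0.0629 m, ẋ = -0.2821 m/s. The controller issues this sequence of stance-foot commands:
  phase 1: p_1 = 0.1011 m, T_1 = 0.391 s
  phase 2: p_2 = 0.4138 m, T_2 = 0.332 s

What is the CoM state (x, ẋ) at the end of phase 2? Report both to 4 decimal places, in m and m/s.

x = -1.1535, ẋ = -5.8494

phase 1: p=0.1011, T=0.391, ωT=1.540462, cosh=2.440513, sinh=2.226231; start (x,ẋ)=(0.062900, -0.282100) → end (x,ẋ)=(-0.151532, -1.023517)
phase 2: p=0.4138, T=0.332, ωT=1.308014, cosh=1.984588, sinh=1.714231; start (x,ẋ)=(-0.151532, -1.023517) → end (x,ẋ)=(-1.153489, -5.849356)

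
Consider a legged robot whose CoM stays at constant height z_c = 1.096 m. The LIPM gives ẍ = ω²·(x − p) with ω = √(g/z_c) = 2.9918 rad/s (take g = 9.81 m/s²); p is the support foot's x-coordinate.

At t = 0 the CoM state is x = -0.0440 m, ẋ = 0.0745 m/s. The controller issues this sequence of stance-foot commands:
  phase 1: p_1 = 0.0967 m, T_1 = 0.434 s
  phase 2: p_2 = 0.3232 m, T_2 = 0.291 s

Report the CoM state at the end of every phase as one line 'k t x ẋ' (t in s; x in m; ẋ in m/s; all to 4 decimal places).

phase 1: p=0.0967, T=0.434, ωT=1.298441, cosh=1.968269, sinh=1.695312; start (x,ẋ)=(-0.044000, 0.074500) → end (x,ẋ)=(-0.138020, -0.566999)
phase 2: p=0.3232, T=0.291, ωT=0.870614, cosh=1.403535, sinh=0.984841; start (x,ẋ)=(-0.138020, -0.566999) → end (x,ẋ)=(-0.510783, -2.154763)

1 0.4340 -0.1380 -0.5670
2 0.7250 -0.5108 -2.1548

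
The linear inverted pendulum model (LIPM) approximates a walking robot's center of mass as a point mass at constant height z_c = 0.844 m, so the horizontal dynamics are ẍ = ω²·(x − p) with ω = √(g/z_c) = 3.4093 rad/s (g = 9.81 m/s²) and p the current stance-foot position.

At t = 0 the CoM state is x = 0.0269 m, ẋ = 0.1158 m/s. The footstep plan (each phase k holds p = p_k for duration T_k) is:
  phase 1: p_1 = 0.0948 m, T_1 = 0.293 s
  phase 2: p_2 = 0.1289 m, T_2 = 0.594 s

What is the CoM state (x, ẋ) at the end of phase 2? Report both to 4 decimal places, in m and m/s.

phase 1: p=0.0948, T=0.293, ωT=0.998925, cosh=1.541818, sinh=1.173543; start (x,ẋ)=(0.026900, 0.115800) → end (x,ẋ)=(0.029971, -0.093123)
phase 2: p=0.1289, T=0.594, ωT=2.025124, cosh=3.854515, sinh=3.722537; start (x,ẋ)=(0.029971, -0.093123) → end (x,ẋ)=(-0.354102, -1.614475)

x = -0.3541, ẋ = -1.6145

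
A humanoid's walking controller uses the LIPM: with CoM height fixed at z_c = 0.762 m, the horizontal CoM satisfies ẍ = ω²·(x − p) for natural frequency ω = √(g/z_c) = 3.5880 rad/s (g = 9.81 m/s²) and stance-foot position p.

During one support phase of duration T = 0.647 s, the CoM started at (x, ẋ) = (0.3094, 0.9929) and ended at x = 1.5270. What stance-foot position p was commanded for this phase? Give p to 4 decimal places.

ωT = 3.5880·0.647 = 2.321436; cosh(ωT) = 5.144215, sinh(ωT) = 5.046082
x(T) = p + (x₀−p)·cosh(ωT) + (ẋ₀/ω)·sinh(ωT) ⇒ p·(1 − cosh) = x(T) − x₀·cosh − (ẋ₀/ω)·sinh
numerator   = 1.5270 − (0.3094)·5.144215 − (0.9929/3.5880)·5.046082 = -1.461012
denominator = 1 − 5.144215 = -4.144215
p = -1.461012 / -4.144215 = 0.3525

p = 0.3525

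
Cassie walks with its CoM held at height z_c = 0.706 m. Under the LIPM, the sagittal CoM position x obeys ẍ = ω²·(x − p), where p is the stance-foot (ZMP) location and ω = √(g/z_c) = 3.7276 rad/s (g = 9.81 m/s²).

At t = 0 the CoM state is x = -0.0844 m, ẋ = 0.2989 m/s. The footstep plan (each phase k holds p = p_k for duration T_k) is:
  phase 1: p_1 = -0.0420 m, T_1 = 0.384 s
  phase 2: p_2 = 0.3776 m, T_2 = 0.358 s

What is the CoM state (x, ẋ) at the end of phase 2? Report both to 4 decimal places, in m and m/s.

phase 1: p=-0.0420, T=0.384, ωT=1.431398, cosh=2.211761, sinh=1.972786; start (x,ẋ)=(-0.084400, 0.298900) → end (x,ẋ)=(0.022410, 0.349296)
phase 2: p=0.3776, T=0.358, ωT=1.334481, cosh=2.030659, sinh=1.767364; start (x,ẋ)=(0.022410, 0.349296) → end (x,ẋ)=(-0.178057, -1.630697)

x = -0.1781, ẋ = -1.6307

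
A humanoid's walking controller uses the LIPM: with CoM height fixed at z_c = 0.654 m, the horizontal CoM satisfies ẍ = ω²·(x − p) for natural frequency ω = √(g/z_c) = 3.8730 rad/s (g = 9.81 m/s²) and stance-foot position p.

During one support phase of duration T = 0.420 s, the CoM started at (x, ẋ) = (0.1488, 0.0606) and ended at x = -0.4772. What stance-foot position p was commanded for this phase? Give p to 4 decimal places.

p = 0.5534

ωT = 3.8730·0.420 = 1.626660; cosh(ωT) = 2.641721, sinh(ωT) = 2.445136
x(T) = p + (x₀−p)·cosh(ωT) + (ẋ₀/ω)·sinh(ωT) ⇒ p·(1 − cosh) = x(T) − x₀·cosh − (ẋ₀/ω)·sinh
numerator   = -0.4772 − (0.1488)·2.641721 − (0.0606/3.8730)·2.445136 = -0.908547
denominator = 1 − 2.641721 = -1.641721
p = -0.908547 / -1.641721 = 0.5534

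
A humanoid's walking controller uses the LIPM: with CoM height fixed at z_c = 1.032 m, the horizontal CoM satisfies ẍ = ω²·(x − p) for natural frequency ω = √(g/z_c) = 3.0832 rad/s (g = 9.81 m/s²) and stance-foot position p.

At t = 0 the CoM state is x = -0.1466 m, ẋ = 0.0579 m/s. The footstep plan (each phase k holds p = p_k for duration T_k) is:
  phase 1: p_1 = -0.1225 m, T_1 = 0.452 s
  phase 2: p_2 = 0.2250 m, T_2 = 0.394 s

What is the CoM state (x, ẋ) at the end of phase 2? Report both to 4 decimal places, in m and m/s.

x = -0.4497, ẋ = -1.7526

phase 1: p=-0.1225, T=0.452, ωT=1.393606, cosh=2.138767, sinh=1.890588; start (x,ẋ)=(-0.146600, 0.057900) → end (x,ẋ)=(-0.138541, -0.016646)
phase 2: p=0.2250, T=0.394, ωT=1.214781, cosh=1.833165, sinh=1.536390; start (x,ẋ)=(-0.138541, -0.016646) → end (x,ẋ)=(-0.449725, -1.752605)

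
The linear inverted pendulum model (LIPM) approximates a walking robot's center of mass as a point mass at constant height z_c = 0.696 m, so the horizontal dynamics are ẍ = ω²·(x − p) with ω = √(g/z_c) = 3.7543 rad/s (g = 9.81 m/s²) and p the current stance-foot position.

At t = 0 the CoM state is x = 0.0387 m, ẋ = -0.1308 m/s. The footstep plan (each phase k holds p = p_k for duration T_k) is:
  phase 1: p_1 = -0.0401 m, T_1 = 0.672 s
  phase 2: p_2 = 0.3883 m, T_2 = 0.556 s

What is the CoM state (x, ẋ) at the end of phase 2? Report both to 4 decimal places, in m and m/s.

x = 0.8443, ẋ = 1.9071

phase 1: p=-0.0401, T=0.672, ωT=2.522890, cosh=6.272395, sinh=6.192167; start (x,ẋ)=(0.038700, -0.130800) → end (x,ẋ)=(0.238429, 1.011454)
phase 2: p=0.3883, T=0.556, ωT=2.087391, cosh=4.093929, sinh=3.969919; start (x,ẋ)=(0.238429, 1.011454) → end (x,ẋ)=(0.844285, 1.907109)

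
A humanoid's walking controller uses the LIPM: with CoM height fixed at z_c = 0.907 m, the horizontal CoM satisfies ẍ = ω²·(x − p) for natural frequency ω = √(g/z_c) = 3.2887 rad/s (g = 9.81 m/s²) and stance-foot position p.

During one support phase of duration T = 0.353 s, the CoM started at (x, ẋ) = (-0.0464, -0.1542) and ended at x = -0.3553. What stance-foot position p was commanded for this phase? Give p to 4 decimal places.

ωT = 3.2887·0.353 = 1.160911; cosh(ωT) = 1.753021, sinh(ωT) = 1.439820
x(T) = p + (x₀−p)·cosh(ωT) + (ẋ₀/ω)·sinh(ωT) ⇒ p·(1 − cosh) = x(T) − x₀·cosh − (ẋ₀/ω)·sinh
numerator   = -0.3553 − (-0.0464)·1.753021 − (-0.1542/3.2887)·1.439820 = -0.206450
denominator = 1 − 1.753021 = -0.753021
p = -0.206450 / -0.753021 = 0.2742

p = 0.2742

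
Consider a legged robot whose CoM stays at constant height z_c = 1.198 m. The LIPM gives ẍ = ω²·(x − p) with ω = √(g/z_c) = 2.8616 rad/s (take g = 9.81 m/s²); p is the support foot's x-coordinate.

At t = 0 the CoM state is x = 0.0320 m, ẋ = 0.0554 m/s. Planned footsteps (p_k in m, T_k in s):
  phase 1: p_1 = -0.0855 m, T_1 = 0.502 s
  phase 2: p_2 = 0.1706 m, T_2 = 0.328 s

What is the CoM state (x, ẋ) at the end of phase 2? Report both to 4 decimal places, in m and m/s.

phase 1: p=-0.0855, T=0.502, ωT=1.436523, cosh=2.221900, sinh=1.984147; start (x,ẋ)=(0.032000, 0.055400) → end (x,ẋ)=(0.213986, 0.790239)
phase 2: p=0.1706, T=0.328, ωT=0.938605, cosh=1.473793, sinh=1.082620; start (x,ẋ)=(0.213986, 0.790239) → end (x,ẋ)=(0.533510, 1.299059)

x = 0.5335, ẋ = 1.2991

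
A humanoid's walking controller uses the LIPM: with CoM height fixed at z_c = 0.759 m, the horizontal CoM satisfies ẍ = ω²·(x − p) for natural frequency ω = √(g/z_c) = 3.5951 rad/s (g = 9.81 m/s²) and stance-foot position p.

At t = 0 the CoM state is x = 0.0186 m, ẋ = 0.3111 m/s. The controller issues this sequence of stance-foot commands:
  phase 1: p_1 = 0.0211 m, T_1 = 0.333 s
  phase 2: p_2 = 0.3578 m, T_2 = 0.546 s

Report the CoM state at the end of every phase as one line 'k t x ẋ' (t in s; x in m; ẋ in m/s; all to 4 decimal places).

1 0.3330 0.1468 0.5484
2 0.8790 0.1241 -0.6567

phase 1: p=0.0211, T=0.333, ωT=1.197168, cosh=1.806388, sinh=1.504340; start (x,ẋ)=(0.018600, 0.311100) → end (x,ẋ)=(0.146761, 0.548447)
phase 2: p=0.3578, T=0.546, ωT=1.962925, cosh=3.630284, sinh=3.489837; start (x,ẋ)=(0.146761, 0.548447) → end (x,ẋ)=(0.124058, -0.656740)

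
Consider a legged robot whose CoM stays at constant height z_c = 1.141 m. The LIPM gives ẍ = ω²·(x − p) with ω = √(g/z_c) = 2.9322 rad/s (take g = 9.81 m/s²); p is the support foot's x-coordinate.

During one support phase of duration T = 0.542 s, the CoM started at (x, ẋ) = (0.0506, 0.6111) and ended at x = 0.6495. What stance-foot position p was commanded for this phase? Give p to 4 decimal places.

p = -0.0200

ωT = 2.9322·0.542 = 1.589252; cosh(ωT) = 2.552081, sinh(ωT) = 2.348003
x(T) = p + (x₀−p)·cosh(ωT) + (ẋ₀/ω)·sinh(ωT) ⇒ p·(1 − cosh) = x(T) − x₀·cosh − (ẋ₀/ω)·sinh
numerator   = 0.6495 − (0.0506)·2.552081 − (0.6111/2.9322)·2.348003 = 0.031017
denominator = 1 − 2.552081 = -1.552081
p = 0.031017 / -1.552081 = -0.0200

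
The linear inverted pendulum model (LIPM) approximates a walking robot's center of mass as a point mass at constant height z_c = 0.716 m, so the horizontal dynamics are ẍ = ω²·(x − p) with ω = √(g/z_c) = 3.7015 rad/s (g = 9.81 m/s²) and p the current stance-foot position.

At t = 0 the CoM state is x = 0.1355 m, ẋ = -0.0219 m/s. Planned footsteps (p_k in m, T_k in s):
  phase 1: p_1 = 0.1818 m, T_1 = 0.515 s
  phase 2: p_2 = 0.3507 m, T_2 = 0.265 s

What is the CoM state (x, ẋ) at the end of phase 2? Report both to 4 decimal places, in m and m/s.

phase 1: p=0.1818, T=0.515, ωT=1.906273, cosh=3.438298, sinh=3.289665; start (x,ẋ)=(0.135500, -0.021900) → end (x,ẋ)=(0.003143, -0.639080)
phase 2: p=0.3507, T=0.265, ωT=0.980897, cosh=1.520912, sinh=1.145937; start (x,ẋ)=(0.003143, -0.639080) → end (x,ẋ)=(-0.375754, -2.446210)

x = -0.3758, ẋ = -2.4462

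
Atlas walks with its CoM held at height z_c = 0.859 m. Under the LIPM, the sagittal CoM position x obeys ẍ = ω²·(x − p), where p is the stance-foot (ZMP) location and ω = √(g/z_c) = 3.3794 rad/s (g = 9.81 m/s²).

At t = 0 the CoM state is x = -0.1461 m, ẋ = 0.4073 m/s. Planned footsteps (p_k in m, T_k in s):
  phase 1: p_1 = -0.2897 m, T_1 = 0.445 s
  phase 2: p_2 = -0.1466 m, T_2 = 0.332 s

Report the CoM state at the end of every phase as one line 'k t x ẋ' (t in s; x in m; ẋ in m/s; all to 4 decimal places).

phase 1: p=-0.2897, T=0.445, ωT=1.503833, cosh=2.360588, sinh=2.138312; start (x,ẋ)=(-0.146100, 0.407300) → end (x,ẋ)=(0.306999, 1.999152)
phase 2: p=-0.1466, T=0.332, ωT=1.121961, cosh=1.698255, sinh=1.372615; start (x,ẋ)=(0.306999, 1.999152) → end (x,ẋ)=(1.435725, 5.499141)

1 0.4450 0.3070 1.9992
2 0.7770 1.4357 5.4991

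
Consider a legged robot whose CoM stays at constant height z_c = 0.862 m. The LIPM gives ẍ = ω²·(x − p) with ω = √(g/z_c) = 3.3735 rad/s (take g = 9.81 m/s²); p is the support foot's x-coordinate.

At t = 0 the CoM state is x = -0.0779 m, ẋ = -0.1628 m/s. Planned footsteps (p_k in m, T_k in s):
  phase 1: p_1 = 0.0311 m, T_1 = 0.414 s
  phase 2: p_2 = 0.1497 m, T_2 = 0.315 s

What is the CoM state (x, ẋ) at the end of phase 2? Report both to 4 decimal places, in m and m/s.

phase 1: p=0.0311, T=0.414, ωT=1.396629, cosh=2.144491, sinh=1.897062; start (x,ẋ)=(-0.077900, -0.162800) → end (x,ẋ)=(-0.294199, -1.046695)
phase 2: p=0.1497, T=0.315, ωT=1.062652, cosh=1.619788, sinh=1.274250; start (x,ẋ)=(-0.294199, -1.046695) → end (x,ẋ)=(-0.964683, -3.603603)

x = -0.9647, ẋ = -3.6036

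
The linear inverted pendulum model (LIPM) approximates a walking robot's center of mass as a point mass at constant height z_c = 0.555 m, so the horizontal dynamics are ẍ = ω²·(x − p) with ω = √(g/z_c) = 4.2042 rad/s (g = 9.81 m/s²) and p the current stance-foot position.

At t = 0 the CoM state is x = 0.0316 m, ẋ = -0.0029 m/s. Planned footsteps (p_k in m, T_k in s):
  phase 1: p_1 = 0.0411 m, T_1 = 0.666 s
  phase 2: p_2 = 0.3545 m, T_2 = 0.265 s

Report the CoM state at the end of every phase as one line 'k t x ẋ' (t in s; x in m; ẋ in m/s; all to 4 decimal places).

phase 1: p=0.0411, T=0.666, ωT=2.799997, cosh=8.252705, sinh=8.191895; start (x,ẋ)=(0.031600, -0.002900) → end (x,ẋ)=(-0.042951, -0.351116)
phase 2: p=0.3545, T=0.265, ωT=1.114113, cosh=1.687535, sinh=1.359329; start (x,ẋ)=(-0.042951, -0.351116) → end (x,ẋ)=(-0.429738, -2.863913)

1 0.6660 -0.0430 -0.3511
2 0.9310 -0.4297 -2.8639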